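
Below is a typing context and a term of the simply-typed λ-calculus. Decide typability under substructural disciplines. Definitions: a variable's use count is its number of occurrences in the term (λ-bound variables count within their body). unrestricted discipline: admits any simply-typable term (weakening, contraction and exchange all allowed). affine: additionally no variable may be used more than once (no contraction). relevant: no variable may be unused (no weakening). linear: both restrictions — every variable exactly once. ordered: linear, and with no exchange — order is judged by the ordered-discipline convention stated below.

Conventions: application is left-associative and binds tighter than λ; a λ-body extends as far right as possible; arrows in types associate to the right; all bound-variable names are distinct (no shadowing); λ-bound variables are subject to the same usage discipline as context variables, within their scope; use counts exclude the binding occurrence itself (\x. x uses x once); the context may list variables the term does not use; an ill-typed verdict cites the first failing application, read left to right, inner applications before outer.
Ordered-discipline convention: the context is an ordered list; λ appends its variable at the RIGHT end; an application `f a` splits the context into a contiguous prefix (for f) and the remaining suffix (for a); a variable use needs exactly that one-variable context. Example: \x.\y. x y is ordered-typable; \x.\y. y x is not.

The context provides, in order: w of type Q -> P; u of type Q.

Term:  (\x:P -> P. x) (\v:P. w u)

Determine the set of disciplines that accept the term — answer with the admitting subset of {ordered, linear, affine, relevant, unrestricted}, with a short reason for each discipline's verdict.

admitted in: affine, unrestricted
use counts: w: 1; u: 1; x (bound): 1; v (bound): 0
use order (left to right): x, w, u
typing: well-typed — term : P -> P
ordered: ✗, needs weakening: v unused
linear: ✗, needs weakening: v unused
affine: ✓, no duplicate uses among w, u, x, v
relevant: ✗, needs weakening: v unused
unrestricted: ✓, simply typable at P -> P; W, C, E all held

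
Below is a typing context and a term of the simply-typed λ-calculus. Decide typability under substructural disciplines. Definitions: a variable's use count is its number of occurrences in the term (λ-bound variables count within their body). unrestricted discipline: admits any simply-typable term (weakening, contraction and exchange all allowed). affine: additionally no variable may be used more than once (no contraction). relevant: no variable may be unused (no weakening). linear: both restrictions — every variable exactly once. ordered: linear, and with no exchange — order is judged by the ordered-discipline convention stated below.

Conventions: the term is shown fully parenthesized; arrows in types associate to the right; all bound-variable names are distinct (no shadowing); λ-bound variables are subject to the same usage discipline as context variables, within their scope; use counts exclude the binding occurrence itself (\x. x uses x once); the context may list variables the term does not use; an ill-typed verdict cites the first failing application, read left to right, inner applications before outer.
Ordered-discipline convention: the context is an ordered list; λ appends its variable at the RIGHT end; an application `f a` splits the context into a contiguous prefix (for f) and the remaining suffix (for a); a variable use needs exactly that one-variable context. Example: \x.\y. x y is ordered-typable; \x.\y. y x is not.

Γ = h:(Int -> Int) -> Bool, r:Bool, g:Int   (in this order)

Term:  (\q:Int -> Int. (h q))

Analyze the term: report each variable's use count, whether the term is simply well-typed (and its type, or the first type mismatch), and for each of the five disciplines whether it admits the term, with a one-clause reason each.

use counts: h=1; r=0; g=0; q (λ-bound)=1
order of uses: h, q
typing: well-typed at (Int -> Int) -> Bool
ordered ✗ (needs weakening: r, g unused)
linear ✗ (needs weakening: r, g unused)
affine ✓ (h, r, g, q: no repeats, contraction unneeded)
relevant ✗ (needs weakening: r, g unused)
unrestricted ✓ (well-typed at (Int -> Int) -> Bool; no restrictions here)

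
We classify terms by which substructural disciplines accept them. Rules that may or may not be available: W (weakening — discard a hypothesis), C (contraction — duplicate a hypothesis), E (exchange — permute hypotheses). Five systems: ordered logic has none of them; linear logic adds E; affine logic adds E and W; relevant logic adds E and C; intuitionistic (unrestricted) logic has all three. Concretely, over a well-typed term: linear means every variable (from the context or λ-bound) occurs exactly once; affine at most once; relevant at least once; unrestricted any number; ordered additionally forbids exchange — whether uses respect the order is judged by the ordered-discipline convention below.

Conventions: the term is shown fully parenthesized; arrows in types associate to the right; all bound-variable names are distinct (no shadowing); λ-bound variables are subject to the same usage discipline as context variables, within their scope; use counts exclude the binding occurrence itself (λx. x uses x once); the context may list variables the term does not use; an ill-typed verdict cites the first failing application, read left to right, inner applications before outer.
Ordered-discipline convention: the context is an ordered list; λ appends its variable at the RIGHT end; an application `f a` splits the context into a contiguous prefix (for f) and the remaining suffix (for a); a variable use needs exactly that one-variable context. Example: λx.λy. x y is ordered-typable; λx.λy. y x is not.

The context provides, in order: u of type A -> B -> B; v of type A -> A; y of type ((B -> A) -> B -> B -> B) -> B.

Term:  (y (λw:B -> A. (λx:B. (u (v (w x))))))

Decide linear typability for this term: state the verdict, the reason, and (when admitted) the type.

yes — single use per variable (u, v, y, w, x); term : B
counts: u=1, v=1, y=1, w [bound]=1, x [bound]=1
left-to-right use order: y, u, v, w, x
typing: the term checks, with type B
per-discipline verdicts: ordered ✗ · linear ✓ · affine ✓ · relevant ✓ · unrestricted ✓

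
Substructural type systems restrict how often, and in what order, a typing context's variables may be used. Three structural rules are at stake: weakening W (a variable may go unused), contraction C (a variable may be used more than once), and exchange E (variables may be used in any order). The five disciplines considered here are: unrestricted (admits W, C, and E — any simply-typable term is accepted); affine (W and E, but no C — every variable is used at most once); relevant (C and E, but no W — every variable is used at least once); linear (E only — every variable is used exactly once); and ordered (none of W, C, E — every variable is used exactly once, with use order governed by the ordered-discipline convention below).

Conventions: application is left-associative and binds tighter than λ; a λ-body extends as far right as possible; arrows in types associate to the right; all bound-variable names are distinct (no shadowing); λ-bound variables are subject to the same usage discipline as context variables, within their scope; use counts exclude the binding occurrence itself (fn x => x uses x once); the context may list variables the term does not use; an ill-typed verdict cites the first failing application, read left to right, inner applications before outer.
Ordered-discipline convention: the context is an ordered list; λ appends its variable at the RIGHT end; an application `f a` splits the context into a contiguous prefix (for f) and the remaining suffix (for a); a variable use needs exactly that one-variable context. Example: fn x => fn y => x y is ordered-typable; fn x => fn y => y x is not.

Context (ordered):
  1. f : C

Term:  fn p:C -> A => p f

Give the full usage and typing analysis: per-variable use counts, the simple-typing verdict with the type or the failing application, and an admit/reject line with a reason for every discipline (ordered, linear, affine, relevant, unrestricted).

use counts: f=1, p [bound]=1
uses in reading order: p, f
typing: the term checks, with type (C -> A) -> A
ordered ✗ (no contiguous prefix/suffix split fits p, f)
linear ✓ (exactly-once usage across f, p)
affine ✓ (f, p: no repeats, contraction unneeded)
relevant ✓ (every one of f, p appears)
unrestricted ✓ (type-checks ((C -> A) -> A) and nothing is barred)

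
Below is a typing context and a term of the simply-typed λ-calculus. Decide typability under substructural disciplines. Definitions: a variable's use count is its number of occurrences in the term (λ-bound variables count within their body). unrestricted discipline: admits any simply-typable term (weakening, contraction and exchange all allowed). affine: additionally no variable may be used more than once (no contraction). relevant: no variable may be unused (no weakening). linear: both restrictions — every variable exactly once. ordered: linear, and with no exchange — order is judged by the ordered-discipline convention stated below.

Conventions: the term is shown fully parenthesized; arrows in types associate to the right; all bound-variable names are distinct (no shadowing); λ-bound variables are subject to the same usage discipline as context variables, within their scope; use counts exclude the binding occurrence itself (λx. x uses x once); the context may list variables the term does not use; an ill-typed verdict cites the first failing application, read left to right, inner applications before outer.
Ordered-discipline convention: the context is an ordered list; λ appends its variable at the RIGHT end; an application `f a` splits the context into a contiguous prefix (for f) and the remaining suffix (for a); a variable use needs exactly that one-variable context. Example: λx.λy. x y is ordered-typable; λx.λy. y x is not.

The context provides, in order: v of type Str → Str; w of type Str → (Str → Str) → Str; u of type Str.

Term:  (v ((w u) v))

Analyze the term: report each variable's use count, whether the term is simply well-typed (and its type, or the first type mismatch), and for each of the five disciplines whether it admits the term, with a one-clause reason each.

usage: v ×2; w ×1; u ×1
left-to-right use order: v, w, u, v
typing: well-typed — term : Str
ordered: ✗ — uses contraction: v ×2
linear: ✗ — uses contraction: v ×2
affine: ✗ — uses contraction: v ×2
relevant: ✓ — at least one use each (v, w, u)
unrestricted: ✓ — typability at Str is all that's needed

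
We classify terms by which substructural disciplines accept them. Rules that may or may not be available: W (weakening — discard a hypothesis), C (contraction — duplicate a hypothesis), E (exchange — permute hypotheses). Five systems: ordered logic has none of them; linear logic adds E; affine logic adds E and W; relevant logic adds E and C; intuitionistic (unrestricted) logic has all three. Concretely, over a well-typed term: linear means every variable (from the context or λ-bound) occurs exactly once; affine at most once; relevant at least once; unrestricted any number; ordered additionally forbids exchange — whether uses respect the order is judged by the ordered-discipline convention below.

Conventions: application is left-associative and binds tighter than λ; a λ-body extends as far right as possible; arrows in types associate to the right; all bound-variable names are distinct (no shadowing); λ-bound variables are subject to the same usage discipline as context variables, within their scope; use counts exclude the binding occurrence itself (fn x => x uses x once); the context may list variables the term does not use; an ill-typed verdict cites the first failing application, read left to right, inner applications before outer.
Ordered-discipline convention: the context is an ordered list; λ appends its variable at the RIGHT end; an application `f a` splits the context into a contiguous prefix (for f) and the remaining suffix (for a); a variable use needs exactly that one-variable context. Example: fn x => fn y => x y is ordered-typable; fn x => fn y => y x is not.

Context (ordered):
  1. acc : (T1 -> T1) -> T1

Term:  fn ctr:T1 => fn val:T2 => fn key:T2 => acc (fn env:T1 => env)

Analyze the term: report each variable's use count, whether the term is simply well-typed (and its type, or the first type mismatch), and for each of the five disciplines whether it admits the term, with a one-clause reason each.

usage: acc: 1×, ctr (λ-bound): 0×, val (λ-bound): 0×, key (λ-bound): 0×, env (λ-bound): 1×
use order (left to right): acc, env
typing: well-typed — term : T1 -> T2 -> T2 -> T1
ordered: ✗ — needs weakening: ctr, val, key unused
linear: ✗ — needs weakening: ctr, val, key unused
affine: ✓ — no duplicate uses among acc, ctr, val, key, env
relevant: ✗ — needs weakening: ctr, val, key unused
unrestricted: ✓ — simply typable at T1 -> T2 -> T2 -> T1; W, C, E all held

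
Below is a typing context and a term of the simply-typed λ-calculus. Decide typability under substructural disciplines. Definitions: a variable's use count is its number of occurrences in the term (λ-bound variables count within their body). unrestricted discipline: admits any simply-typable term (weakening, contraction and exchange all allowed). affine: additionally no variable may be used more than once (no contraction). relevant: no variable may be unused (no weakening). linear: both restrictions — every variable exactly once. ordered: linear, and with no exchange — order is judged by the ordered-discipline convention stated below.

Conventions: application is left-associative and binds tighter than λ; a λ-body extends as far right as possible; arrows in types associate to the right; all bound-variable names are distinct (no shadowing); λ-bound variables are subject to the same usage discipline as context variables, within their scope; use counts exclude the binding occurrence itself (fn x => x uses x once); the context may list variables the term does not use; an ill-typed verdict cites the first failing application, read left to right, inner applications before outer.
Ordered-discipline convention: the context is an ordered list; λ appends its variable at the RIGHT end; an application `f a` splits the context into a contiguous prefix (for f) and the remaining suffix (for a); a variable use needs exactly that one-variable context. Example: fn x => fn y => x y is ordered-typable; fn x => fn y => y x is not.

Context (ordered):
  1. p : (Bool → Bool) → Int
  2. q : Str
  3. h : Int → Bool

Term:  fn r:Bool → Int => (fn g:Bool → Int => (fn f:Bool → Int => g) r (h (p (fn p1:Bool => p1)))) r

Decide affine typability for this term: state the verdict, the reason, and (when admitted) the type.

no — needs contraction — r ×2
counts: p: 1; q: 0; h: 1; r [bound]: 2; g [bound]: 1; f [bound]: 0; p1 [bound]: 1
use order (left to right): g, r, h, p, p1, r
typing: well-typed — term : (Bool → Int) → Int
per-discipline verdicts: ordered ✗; linear ✗; affine ✗; relevant ✗; unrestricted ✓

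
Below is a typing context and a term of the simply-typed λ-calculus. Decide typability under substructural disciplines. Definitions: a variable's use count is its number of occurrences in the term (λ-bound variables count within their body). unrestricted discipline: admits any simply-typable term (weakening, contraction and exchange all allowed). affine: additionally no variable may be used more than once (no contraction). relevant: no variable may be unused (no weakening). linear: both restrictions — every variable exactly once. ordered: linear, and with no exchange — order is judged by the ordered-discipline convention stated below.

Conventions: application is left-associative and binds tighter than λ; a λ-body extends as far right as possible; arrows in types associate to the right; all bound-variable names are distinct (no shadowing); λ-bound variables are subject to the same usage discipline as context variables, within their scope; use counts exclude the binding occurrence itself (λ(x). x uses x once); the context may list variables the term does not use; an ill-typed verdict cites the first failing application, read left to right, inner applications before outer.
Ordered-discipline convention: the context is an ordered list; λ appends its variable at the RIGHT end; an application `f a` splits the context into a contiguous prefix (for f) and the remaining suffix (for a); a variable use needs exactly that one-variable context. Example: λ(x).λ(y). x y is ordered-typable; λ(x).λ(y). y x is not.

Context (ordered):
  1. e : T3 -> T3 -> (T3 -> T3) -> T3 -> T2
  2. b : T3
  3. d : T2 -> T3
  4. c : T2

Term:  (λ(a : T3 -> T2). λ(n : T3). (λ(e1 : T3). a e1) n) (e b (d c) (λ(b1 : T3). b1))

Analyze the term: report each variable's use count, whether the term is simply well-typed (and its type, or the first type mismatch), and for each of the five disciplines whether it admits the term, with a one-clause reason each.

variable uses: e: 1×; b: 1×; d: 1×; c: 1×; a [bound]: 1×; n [bound]: 1×; e1 [bound]: 1×; b1 [bound]: 1×
order of uses: a, e1, n, e, b, d, c, b1
typing: the term checks, with type T3 -> T2
ordered: ✓ — single-use (e, b, d, c, a, n, e1, b1), ordered derivation ok
linear: ✓ — e, b, d, c, a, n, e1, b1: one use apiece
affine: ✓ — none of e, b, d, c, a, n, e1, b1 used more than once
relevant: ✓ — at least one use each (e, b, d, c, a, n, e1, b1)
unrestricted: ✓ — well-typed at T3 -> T2; no restrictions here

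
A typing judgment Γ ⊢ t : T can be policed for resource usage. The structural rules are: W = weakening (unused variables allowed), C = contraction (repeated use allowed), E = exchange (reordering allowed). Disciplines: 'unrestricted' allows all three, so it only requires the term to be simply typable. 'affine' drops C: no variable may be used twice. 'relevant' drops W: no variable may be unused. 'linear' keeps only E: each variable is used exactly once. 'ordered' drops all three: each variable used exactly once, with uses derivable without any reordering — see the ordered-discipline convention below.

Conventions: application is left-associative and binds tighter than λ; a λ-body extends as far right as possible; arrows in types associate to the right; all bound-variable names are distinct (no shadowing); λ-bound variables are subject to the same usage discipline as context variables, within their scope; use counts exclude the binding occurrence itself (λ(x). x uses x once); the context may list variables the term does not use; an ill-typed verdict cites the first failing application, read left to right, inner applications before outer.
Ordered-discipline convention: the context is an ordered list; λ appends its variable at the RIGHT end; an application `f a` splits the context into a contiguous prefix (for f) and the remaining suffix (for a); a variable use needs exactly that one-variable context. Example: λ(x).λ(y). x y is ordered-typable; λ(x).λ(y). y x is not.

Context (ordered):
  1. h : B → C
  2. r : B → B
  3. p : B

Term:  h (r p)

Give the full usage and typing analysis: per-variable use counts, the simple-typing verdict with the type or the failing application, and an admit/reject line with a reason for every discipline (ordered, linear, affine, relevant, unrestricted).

usage: h ×1; r ×1; p ×1
use order (left to right): h, r, p
typing: well-typed at C
ordered: ✓, h, r, p: once each, no exchange needed
linear: ✓, h, r, p: one use apiece
affine: ✓, h, r, p: no repeats, contraction unneeded
relevant: ✓, at least one use each (h, r, p)
unrestricted: ✓, type-checks (C) and nothing is barred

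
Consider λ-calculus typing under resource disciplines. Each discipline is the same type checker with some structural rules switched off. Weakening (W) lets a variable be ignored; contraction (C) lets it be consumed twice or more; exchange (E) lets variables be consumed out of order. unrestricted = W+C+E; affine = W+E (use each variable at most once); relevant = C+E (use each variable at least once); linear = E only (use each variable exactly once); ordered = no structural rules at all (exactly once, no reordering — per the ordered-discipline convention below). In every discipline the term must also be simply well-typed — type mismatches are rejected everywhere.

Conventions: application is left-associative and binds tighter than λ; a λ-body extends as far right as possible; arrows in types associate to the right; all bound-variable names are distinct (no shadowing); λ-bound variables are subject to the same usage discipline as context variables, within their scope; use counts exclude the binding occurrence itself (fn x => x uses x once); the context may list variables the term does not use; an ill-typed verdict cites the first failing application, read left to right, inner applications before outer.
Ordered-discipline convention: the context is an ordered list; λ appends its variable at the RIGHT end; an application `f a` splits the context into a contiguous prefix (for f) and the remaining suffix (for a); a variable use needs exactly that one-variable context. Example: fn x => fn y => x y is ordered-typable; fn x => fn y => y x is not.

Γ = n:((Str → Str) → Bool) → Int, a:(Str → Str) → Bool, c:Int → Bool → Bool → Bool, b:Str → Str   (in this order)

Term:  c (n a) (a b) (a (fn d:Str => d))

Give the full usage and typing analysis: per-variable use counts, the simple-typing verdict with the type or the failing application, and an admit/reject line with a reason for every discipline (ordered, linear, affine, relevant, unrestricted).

usage: n: 1×; a: 3×; c: 1×; b: 1×; d (bound): 1×
left-to-right use order: c, n, a, a, b, a, d
typing: ✓ — Bool
ordered: ✗, repeated use of a ×3
linear: ✗, repeated use of a ×3
affine: ✗, repeated use of a ×3
relevant: ✓, at least one use each (n, a, c, b, d)
unrestricted: ✓, well-typed at Bool; no restrictions here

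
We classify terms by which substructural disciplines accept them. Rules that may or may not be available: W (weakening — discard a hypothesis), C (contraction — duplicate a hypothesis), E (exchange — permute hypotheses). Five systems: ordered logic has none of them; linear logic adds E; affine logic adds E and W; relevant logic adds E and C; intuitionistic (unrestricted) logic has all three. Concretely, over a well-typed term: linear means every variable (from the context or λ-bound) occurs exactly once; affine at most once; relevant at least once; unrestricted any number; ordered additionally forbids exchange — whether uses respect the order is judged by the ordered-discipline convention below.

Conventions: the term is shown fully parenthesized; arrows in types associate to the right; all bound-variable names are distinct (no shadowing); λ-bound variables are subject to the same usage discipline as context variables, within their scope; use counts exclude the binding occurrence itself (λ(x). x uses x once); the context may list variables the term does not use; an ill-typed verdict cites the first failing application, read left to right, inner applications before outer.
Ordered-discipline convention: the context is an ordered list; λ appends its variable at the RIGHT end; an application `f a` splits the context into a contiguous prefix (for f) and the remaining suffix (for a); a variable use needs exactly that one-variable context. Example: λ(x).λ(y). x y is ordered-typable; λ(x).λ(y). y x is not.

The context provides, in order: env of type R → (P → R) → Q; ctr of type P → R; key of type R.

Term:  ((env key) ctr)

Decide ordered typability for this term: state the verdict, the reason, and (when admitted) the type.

no — no ordered split (uses run env, key, ctr)
counts: env: 1; ctr: 1; key: 1
use order (left to right): env, key, ctr
typing: well-typed — term : Q
per-discipline verdicts: ordered ✗ | linear ✓ | affine ✓ | relevant ✓ | unrestricted ✓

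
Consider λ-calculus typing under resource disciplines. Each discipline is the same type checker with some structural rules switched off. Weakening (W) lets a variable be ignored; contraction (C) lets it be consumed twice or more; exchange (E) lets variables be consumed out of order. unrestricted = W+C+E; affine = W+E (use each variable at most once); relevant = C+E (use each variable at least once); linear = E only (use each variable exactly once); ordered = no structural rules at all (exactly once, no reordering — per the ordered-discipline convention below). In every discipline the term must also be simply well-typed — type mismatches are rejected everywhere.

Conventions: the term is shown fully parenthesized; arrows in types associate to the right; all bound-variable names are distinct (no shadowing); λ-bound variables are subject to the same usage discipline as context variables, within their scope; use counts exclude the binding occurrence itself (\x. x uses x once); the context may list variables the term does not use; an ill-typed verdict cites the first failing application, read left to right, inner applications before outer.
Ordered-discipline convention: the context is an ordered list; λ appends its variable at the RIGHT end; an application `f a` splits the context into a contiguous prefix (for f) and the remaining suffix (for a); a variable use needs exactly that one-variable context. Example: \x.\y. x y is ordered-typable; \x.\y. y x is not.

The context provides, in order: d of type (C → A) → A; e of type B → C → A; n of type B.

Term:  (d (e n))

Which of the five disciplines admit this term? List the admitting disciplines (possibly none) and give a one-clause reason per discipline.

admitted by: ordered, linear, affine, relevant, unrestricted
usage: d ×1, e ×1, n ×1
uses in reading order: d, e, n
typing: well-typed at A
ordered: ✓, d, e, n: once each, no exchange needed
linear: ✓, single use per variable (d, e, n)
affine: ✓, no duplicate uses among d, e, n
relevant: ✓, d, e, n: all used, weakening unneeded
unrestricted: ✓, typability at A is all that's needed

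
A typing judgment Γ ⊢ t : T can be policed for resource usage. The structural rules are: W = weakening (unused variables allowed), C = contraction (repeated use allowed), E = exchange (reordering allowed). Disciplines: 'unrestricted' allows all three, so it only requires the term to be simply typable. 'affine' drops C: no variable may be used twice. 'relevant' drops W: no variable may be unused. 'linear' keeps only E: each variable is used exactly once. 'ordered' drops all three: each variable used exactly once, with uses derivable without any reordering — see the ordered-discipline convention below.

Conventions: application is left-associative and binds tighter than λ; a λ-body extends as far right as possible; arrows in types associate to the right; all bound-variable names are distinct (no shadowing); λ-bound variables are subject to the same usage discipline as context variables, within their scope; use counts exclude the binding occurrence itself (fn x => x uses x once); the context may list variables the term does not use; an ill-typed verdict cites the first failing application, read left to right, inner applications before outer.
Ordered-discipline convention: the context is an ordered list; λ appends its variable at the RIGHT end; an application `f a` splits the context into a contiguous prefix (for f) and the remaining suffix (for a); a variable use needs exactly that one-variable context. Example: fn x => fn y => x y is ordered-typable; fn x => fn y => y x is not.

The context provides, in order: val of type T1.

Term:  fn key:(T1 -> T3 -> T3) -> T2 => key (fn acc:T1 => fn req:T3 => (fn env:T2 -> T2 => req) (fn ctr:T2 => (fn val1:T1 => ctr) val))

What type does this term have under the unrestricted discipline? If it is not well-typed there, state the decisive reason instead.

term : ((T1 -> T3 -> T3) -> T2) -> T2
use counts: val: 1×, key (λ-bound): 1×, acc (λ-bound): 0×, req (λ-bound): 1×, env (λ-bound): 0×, ctr (λ-bound): 1×, val1 (λ-bound): 0×
use order (left to right): key, req, ctr, val
typing: well-typed — term : ((T1 -> T3 -> T3) -> T2) -> T2
across the five disciplines: ordered ✗ | linear ✗ | affine ✓ | relevant ✗ | unrestricted ✓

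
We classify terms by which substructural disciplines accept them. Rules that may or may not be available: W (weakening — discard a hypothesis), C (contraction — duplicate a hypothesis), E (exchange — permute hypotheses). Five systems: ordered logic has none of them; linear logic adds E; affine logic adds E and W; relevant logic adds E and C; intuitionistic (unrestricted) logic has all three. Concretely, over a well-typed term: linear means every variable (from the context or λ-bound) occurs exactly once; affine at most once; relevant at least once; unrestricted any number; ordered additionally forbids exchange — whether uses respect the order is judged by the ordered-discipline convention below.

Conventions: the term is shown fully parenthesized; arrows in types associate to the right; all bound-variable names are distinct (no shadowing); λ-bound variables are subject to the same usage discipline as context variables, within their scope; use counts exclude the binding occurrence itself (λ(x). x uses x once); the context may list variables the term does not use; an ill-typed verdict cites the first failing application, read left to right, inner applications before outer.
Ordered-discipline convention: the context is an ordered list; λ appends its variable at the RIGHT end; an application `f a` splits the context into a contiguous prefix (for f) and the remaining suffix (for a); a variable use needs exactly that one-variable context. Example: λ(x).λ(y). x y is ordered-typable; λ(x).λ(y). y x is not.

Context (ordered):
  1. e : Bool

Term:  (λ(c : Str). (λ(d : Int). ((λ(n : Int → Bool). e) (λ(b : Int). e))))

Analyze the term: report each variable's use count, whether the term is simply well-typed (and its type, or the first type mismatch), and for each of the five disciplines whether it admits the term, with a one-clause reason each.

counts: e: 2×, c (bound): 0×, d (bound): 0×, n (bound): 0×, b (bound): 0×
use order (left to right): e, e
typing: the term checks, with type Str → Int → Bool
ordered: ✗, e ×2 used more than once (contraction); c, d, n, b left unused
linear: ✗, e ×2 used more than once (contraction); c, d, n, b left unused
affine: ✗, e ×2 used more than once (contraction)
relevant: ✗, c, d, n, b left unused
unrestricted: ✓, type-checks (Str → Int → Bool) and nothing is barred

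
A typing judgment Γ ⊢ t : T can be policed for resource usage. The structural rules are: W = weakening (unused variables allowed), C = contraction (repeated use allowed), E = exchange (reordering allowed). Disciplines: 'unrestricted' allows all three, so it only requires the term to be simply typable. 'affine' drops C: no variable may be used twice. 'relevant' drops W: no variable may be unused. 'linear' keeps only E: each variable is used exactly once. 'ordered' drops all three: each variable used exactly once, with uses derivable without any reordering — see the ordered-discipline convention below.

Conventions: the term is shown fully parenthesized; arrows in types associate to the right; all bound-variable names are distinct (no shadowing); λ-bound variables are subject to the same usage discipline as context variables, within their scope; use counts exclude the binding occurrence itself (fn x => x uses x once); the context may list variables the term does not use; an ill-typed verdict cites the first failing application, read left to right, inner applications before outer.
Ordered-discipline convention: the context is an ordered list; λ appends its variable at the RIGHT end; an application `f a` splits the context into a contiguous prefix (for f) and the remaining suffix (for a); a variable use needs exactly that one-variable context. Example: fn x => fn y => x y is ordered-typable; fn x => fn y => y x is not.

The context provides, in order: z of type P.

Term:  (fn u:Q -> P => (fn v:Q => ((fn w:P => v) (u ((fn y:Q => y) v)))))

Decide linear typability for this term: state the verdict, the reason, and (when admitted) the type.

no — v ×2 used more than once (contraction); z, w left unused
usage: z: 0; u (bound): 1; v (bound): 2; w (bound): 0; y (bound): 1
uses in reading order: v, u, y, v
typing: well-typed — term : (Q -> P) -> Q -> Q
across the five disciplines: ordered ✗; linear ✗; affine ✗; relevant ✗; unrestricted ✓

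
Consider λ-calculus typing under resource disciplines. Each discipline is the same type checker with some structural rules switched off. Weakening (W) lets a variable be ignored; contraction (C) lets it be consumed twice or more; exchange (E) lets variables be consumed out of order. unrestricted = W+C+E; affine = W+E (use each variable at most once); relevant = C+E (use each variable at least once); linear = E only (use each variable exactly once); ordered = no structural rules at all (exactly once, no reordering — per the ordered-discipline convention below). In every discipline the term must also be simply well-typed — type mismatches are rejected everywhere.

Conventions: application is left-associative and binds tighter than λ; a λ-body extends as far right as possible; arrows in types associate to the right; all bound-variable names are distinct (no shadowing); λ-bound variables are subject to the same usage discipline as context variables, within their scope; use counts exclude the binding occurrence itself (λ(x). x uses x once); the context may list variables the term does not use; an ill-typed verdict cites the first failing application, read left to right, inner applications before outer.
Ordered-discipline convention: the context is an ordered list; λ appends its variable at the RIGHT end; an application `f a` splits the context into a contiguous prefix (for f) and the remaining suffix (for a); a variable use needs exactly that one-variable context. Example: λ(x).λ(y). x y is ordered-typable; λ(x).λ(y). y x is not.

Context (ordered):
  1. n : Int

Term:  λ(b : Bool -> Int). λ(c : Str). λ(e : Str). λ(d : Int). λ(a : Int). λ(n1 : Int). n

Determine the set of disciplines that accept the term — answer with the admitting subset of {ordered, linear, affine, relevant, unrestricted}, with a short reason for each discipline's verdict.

admitting disciplines: affine, unrestricted
variable uses: n: 1×, b [bound]: 0×, c [bound]: 0×, e [bound]: 0×, d [bound]: 0×, a [bound]: 0×, n1 [bound]: 0×
left-to-right use order: n
typing: well-typed at (Bool -> Int) -> Str -> Str -> Int -> Int -> Int -> Int
ordered: ✗, b, c, e, d, a, n1 left unused
linear: ✗, b, c, e, d, a, n1 left unused
affine: ✓, at most one use each (n, b, c, e, d, a, n1)
relevant: ✗, b, c, e, d, a, n1 left unused
unrestricted: ✓, well-typed at (Bool -> Int) -> Str -> Str -> Int -> Int -> Int -> Int; no restrictions here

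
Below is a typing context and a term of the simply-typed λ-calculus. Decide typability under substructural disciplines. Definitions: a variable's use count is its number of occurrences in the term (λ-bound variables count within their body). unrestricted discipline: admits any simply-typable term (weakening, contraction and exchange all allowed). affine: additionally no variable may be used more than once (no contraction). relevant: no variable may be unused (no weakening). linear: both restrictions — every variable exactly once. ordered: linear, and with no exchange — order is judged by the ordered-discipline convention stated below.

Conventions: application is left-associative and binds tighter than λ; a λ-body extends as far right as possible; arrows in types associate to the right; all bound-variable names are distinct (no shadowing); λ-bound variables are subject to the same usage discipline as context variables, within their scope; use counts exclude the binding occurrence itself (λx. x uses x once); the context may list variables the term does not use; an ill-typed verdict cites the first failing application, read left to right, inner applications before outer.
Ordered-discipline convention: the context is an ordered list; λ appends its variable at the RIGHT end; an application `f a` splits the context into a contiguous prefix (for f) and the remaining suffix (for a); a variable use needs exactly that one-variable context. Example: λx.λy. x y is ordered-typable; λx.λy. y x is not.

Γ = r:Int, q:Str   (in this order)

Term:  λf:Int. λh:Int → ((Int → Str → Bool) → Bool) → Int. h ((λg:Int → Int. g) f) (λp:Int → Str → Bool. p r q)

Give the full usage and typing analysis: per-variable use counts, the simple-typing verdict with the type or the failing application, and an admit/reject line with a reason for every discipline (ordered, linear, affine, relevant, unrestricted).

counts: r: 1; q: 1; f (λ-bound): 1; h (λ-bound): 1; g (λ-bound): 1; p (λ-bound): 1
use order (left to right): h, g, f, p, r, q
typing: ill-typed: argument of type Int where Int → Int is required
ordered ✗ (a type mismatch blocks all five)
linear ✗ (the type mismatch rejects it)
affine ✗ (not simply typable)
relevant ✗ (fails simple typing)
unrestricted ✗ (a type mismatch blocks all five)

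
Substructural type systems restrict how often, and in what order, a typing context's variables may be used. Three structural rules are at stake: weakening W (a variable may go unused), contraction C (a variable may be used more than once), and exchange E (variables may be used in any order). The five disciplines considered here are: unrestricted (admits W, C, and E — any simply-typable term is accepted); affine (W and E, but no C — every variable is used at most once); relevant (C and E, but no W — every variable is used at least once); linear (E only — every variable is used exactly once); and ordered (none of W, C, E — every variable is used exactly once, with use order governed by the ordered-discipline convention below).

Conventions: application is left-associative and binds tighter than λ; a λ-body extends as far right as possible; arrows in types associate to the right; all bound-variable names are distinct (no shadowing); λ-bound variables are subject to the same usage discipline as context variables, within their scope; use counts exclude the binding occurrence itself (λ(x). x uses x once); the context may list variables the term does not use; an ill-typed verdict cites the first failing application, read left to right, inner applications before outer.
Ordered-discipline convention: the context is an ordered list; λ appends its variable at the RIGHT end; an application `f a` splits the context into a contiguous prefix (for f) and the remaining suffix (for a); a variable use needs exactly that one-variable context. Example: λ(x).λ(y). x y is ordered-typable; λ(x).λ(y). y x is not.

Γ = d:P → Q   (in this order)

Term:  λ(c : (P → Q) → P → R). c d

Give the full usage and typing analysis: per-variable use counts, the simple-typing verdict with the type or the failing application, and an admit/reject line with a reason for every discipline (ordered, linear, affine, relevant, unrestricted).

variable uses: d=1; c (bound)=1
use order (left to right): c, d
typing: ✓ — ((P → Q) → P → R) → P → R
ordered: ✗ — use order c, d needs exchange
linear: ✓ — d, c: one use apiece
affine: ✓ — none of d, c used more than once
relevant: ✓ — at least one use each (d, c)
unrestricted: ✓ — well-typed at ((P → Q) → P → R) → P → R; no restrictions here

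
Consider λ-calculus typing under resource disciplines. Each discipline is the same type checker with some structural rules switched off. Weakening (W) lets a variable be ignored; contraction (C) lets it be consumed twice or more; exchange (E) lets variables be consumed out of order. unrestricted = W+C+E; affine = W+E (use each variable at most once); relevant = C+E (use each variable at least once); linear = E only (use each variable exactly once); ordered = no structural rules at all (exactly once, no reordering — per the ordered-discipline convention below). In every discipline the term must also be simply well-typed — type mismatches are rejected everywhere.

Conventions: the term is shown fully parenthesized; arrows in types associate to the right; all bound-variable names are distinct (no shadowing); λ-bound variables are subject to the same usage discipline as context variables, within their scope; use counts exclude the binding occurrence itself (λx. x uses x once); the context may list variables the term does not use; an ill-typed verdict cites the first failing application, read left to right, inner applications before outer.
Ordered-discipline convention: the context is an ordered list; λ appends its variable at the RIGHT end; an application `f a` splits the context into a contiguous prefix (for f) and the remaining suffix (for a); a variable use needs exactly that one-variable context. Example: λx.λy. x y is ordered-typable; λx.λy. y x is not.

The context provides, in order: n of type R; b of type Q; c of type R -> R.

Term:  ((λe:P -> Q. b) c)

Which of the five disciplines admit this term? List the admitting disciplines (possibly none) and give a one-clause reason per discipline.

admitted by: none
use counts: n=0; b=1; c=1; e (bound)=0
left-to-right use order: b, c
typing: ill-typed: a function awaiting P -> Q gets R -> R
ordered ✗ (the type mismatch rejects it)
linear ✗ (not simply typable)
affine ✗ (fails simple typing)
relevant ✗ (a type mismatch blocks all five)
unrestricted ✗ (the type mismatch rejects it)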